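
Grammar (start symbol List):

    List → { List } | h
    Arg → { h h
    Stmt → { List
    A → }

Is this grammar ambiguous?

Unambiguous

Only List is reachable from List; ignoring the rest: Each string is a nest of matched brackets around a single atom. An opening bracket forces the recursive rule; an atom forces the base rule.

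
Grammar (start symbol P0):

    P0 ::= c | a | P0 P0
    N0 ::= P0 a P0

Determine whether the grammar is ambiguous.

Witness: a a a

Derivation 1: P0 ⇒ P0 P0 ⇒ a P0 ⇒ a P0 P0 ⇒ a a P0 ⇒ a a a
Derivation 2: P0 ⇒ P0 P0 ⇒ P0 P0 P0 ⇒ a P0 P0 ⇒ a a P0 ⇒ a a a

Two distinct leftmost derivations for the same string.

Ambiguous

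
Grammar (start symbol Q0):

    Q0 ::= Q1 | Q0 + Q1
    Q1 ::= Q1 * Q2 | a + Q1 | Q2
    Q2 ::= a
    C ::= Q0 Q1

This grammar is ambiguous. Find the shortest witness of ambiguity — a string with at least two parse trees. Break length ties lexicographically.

a + a

length 1: no string has ≥2 trees
length 3: a + a has 2 parse trees

Two derivations of a + a:
  Q0 ⇒ Q1 ⇒ a + Q1 ⇒ a + Q2 ⇒ a + a
  Q0 ⇒ Q0 + Q1 ⇒ Q1 + Q1 ⇒ Q2 + Q1 ⇒ a + Q1 ⇒ a + Q2 ⇒ a + a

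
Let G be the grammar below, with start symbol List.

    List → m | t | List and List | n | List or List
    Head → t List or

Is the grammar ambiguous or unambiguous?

Witness: m and m and m

Derivation 1: List ⇒ List and List ⇒ m and List ⇒ m and List and List ⇒ m and m and List ⇒ m and m and m
Derivation 2: List ⇒ List and List ⇒ List and List and List ⇒ m and List and List ⇒ m and m and List ⇒ m and m and m

Two distinct leftmost derivations for the same string.

Ambiguous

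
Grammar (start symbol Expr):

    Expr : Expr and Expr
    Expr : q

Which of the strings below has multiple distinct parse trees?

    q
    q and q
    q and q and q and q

q: 1 tree
q and q: 1 tree
q and q and q and q: 5 trees

q and q and q and q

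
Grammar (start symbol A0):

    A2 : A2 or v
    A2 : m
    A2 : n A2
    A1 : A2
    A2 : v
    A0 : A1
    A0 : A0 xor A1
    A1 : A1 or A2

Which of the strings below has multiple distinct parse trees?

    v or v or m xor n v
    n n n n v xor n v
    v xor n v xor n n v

v or v or m xor n v: 2 trees
n n n n v xor n v: 1 tree
v xor n v xor n n v: 1 tree

v or v or m xor n v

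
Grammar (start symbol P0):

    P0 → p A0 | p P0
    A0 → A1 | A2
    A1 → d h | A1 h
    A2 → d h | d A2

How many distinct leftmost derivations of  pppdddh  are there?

1

Parse trees for pppdddh:
  [P0 p [P0 p [P0 p [A0 [A2 d [A2 d [A2 d h]]]]]]]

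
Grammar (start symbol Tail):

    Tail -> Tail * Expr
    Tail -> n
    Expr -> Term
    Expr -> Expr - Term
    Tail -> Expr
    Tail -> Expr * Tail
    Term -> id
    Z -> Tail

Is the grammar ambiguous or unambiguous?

Witness: id * id

Derivation 1: Tail ⇒ Tail * Expr ⇒ Expr * Expr ⇒ Term * Expr ⇒ id * Expr ⇒ id * Term ⇒ id * id
Derivation 2: Tail ⇒ Expr * Tail ⇒ Term * Tail ⇒ id * Tail ⇒ id * Expr ⇒ id * Term ⇒ id * id

Two distinct leftmost derivations for the same string.

Ambiguous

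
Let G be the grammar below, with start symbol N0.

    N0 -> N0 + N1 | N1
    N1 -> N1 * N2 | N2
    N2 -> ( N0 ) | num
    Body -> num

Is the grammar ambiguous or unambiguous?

Unambiguous

Only N0, N1, N2 are reachable from N0; ignoring the rest: This is a standard precedence ladder (N0 over N1 over N2), with each level left-recursive on its own operator ('+' at N0, '*' at N1). That structure is LR(1), hence unambiguous.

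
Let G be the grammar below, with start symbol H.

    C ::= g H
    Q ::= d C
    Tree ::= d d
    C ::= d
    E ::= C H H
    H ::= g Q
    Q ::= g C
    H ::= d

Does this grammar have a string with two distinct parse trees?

(Tree, E are unreachable from H, so their rules don't affect L(H).) Restricted to the reachable nonterminals, every rule has the form A → t or A → t B, and no two rules for the same A share a first terminal. The grammar encodes a DFA — one run per string.

Unambiguous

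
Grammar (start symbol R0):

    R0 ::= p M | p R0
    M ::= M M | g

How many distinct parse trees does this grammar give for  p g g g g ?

5

Parse trees for p g g g g:
  [R0 p [M [M g] [M [M g] [M [M g] [M g]]]]]
  [R0 p [M [M g] [M [M [M g] [M g]] [M g]]]]
  [R0 p [M [M [M g] [M g]] [M [M g] [M g]]]]
  [R0 p [M [M [M g] [M [M g] [M g]]] [M g]]]
  [R0 p [M [M [M [M g] [M g]] [M g]] [M g]]]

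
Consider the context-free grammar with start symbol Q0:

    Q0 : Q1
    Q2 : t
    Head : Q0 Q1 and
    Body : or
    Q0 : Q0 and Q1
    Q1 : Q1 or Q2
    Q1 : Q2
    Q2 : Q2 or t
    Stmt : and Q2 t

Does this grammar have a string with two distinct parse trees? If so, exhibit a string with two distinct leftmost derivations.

Ambiguous

Witness: t or t

Derivation 1: Q0 ⇒ Q1 ⇒ Q1 or Q2 ⇒ Q2 or Q2 ⇒ t or Q2 ⇒ t or t
Derivation 2: Q0 ⇒ Q1 ⇒ Q2 ⇒ Q2 or t ⇒ t or t

Two distinct leftmost derivations for the same string.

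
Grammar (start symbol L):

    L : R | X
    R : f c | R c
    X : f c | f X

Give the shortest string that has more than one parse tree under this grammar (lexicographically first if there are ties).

f c

length 2: f c has 2 parse trees

Two derivations of f c:
  L ⇒ R ⇒ f c
  L ⇒ X ⇒ f c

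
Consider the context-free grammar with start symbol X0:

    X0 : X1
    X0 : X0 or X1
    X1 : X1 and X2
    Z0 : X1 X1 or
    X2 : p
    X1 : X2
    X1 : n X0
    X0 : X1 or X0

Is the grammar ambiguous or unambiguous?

Ambiguous

Witness: p or p

Derivation 1: X0 ⇒ X0 or X1 ⇒ X1 or X1 ⇒ X2 or X1 ⇒ p or X1 ⇒ p or X2 ⇒ p or p
Derivation 2: X0 ⇒ X1 or X0 ⇒ X2 or X0 ⇒ p or X0 ⇒ p or X1 ⇒ p or X2 ⇒ p or p

Two distinct leftmost derivations for the same string.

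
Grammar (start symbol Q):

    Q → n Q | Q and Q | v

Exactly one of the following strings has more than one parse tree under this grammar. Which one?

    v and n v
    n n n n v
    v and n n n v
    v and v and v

v and v and v

v and n v: 1 tree
n n n n v: 1 tree
v and n n n v: 1 tree
v and v and v: 2 trees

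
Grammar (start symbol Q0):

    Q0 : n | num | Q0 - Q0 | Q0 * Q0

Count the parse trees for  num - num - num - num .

Parse trees for num - num - num - num:
  [Q0 [Q0 num] - [Q0 [Q0 num] - [Q0 [Q0 num] - [Q0 num]]]]
  [Q0 [Q0 num] - [Q0 [Q0 [Q0 num] - [Q0 num]] - [Q0 num]]]
  [Q0 [Q0 [Q0 num] - [Q0 num]] - [Q0 [Q0 num] - [Q0 num]]]
  [Q0 [Q0 [Q0 num] - [Q0 [Q0 num] - [Q0 num]]] - [Q0 num]]
  [Q0 [Q0 [Q0 [Q0 num] - [Q0 num]] - [Q0 num]] - [Q0 num]]

5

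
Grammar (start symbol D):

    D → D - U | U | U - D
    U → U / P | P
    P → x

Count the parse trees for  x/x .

Parse trees for x/x:
  [D [U [U [P x]] / [P x]]]

1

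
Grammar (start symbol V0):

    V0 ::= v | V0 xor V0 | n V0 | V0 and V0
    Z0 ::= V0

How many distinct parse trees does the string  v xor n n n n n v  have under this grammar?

Parse trees for v xor n n n n n v:
  [V0 [V0 v] xor [V0 n [V0 n [V0 n [V0 n [V0 n [V0 v]]]]]]]

1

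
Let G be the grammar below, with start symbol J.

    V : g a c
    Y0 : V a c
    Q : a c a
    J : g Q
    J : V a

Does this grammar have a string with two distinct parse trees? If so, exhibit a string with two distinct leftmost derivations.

Ambiguous

Witness: g a c a

Derivation 1: J ⇒ g Q ⇒ g a c a
Derivation 2: J ⇒ V a ⇒ g a c a

Two distinct leftmost derivations for the same string.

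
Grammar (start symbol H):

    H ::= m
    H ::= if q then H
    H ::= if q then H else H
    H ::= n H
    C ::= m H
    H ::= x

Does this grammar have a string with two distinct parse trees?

Witness: if q then if q then m else m

Derivation 1: H ⇒ if q then H ⇒ if q then if q then H else H ⇒ if q then if q then m else H ⇒ if q then if q then m else m
Derivation 2: H ⇒ if q then H else H ⇒ if q then if q then H else H ⇒ if q then if q then m else H ⇒ if q then if q then m else m

Two distinct leftmost derivations for the same string.

Ambiguous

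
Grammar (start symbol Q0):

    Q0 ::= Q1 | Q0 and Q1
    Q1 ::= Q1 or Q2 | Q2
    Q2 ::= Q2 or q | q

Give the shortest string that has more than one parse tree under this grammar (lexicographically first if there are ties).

q or q

length 1: no string has ≥2 trees
length 3: q or q has 2 parse trees

Two derivations of q or q:
  Q0 ⇒ Q1 ⇒ Q1 or Q2 ⇒ Q2 or Q2 ⇒ q or Q2 ⇒ q or q
  Q0 ⇒ Q1 ⇒ Q2 ⇒ Q2 or q ⇒ q or q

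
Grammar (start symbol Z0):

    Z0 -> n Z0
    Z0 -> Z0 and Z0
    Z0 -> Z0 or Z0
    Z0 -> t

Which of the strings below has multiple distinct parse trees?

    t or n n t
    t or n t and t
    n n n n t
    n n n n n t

t or n n t: 1 tree
t or n t and t: 3 trees
n n n n t: 1 tree
n n n n n t: 1 tree

t or n t and t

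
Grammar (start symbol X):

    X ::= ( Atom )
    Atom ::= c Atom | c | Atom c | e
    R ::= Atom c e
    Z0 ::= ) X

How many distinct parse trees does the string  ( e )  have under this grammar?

Parse trees for ( e ):
  [X ( [Atom e] )]

1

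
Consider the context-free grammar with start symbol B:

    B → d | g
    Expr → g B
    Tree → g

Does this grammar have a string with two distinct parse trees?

(Expr, Tree are unreachable from B, so their rules don't affect L(B).) Restricted to the reachable nonterminals, every rule has the form A → t or A → t B, and no two rules for the same A share a first terminal. The grammar encodes a DFA — one run per string.

Unambiguous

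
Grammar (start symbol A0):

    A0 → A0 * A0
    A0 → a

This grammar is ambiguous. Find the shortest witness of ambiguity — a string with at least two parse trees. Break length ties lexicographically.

a * a * a

length 1: no string has ≥2 trees
length 3: no string has ≥2 trees
length 5: a * a * a has 2 parse trees

Two derivations of a * a * a:
  A0 ⇒ A0 * A0 ⇒ A0 * A0 * A0 ⇒ a * A0 * A0 ⇒ a * a * A0 ⇒ a * a * a
  A0 ⇒ A0 * A0 ⇒ a * A0 ⇒ a * A0 * A0 ⇒ a * a * A0 ⇒ a * a * a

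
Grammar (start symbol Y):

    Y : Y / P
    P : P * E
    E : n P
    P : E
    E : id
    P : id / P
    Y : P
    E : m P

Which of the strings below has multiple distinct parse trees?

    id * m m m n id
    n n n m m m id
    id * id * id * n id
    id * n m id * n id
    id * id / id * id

id * m m m n id: 1 tree
n n n m m m id: 1 tree
id * id * id * n id: 1 tree
id * n m id * n id: 3 trees
id * id / id * id: 1 tree

id * n m id * n id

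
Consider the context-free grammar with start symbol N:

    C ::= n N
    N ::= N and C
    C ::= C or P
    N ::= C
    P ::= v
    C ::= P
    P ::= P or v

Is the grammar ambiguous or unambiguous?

Ambiguous

Witness: v or v

Derivation 1: N ⇒ C ⇒ C or P ⇒ P or P ⇒ v or P ⇒ v or v
Derivation 2: N ⇒ C ⇒ P ⇒ P or v ⇒ v or v

Two distinct leftmost derivations for the same string.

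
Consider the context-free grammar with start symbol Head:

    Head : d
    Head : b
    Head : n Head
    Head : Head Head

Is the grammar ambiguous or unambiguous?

Witness: b b b

Derivation 1: Head ⇒ Head Head ⇒ b Head ⇒ b Head Head ⇒ b b Head ⇒ b b b
Derivation 2: Head ⇒ Head Head ⇒ Head Head Head ⇒ b Head Head ⇒ b b Head ⇒ b b b

Two distinct leftmost derivations for the same string.

Ambiguous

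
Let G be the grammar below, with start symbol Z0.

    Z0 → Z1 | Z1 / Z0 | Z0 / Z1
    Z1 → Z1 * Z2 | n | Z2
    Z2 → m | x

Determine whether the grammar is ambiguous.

Ambiguous

Witness: m / m

Derivation 1: Z0 ⇒ Z1 / Z0 ⇒ Z2 / Z0 ⇒ m / Z0 ⇒ m / Z1 ⇒ m / Z2 ⇒ m / m
Derivation 2: Z0 ⇒ Z0 / Z1 ⇒ Z1 / Z1 ⇒ Z2 / Z1 ⇒ m / Z1 ⇒ m / Z2 ⇒ m / m

Two distinct leftmost derivations for the same string.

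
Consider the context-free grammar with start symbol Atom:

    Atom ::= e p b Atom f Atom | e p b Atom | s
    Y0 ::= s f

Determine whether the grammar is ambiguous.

Ambiguous

Witness: e p b e p b s f s

Derivation 1: Atom ⇒ e p b Atom f Atom ⇒ e p b e p b Atom f Atom ⇒ e p b e p b s f Atom ⇒ e p b e p b s f s
Derivation 2: Atom ⇒ e p b Atom ⇒ e p b e p b Atom f Atom ⇒ e p b e p b s f Atom ⇒ e p b e p b s f s

Two distinct leftmost derivations for the same string.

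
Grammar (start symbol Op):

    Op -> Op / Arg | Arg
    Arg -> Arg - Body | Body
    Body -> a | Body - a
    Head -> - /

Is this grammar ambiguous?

Witness: a - a

Derivation 1: Op ⇒ Arg ⇒ Arg - Body ⇒ Body - Body ⇒ a - Body ⇒ a - a
Derivation 2: Op ⇒ Arg ⇒ Body ⇒ Body - a ⇒ a - a

Two distinct leftmost derivations for the same string.

Ambiguous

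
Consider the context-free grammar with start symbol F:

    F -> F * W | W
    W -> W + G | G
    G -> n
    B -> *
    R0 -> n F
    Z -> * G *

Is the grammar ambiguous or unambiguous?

Unambiguous

Only F, W, G are reachable from F; ignoring the rest: F → F * W | W  ;  W → W + G | G  — a left-associative chain with G at the bottom. Each string factors uniquely by precedence.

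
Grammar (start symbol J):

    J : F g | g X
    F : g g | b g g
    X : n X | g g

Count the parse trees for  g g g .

2

Parse trees for g g g:
  [J [F g g] g]
  [J g [X g g]]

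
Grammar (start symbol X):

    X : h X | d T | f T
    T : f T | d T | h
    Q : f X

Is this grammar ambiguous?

Unambiguous

Only X, T are reachable from X; ignoring the rest: Each reachable nonterminal has at most one production per leading terminal, and all productions are right-linear; the derivation is determined token-by-token.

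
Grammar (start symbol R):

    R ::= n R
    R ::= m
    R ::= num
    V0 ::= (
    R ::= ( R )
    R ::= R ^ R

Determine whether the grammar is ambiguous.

Ambiguous

Witness: n m ^ m

Derivation 1: R ⇒ n R ⇒ n R ^ R ⇒ n m ^ R ⇒ n m ^ m
Derivation 2: R ⇒ R ^ R ⇒ n R ^ R ⇒ n m ^ R ⇒ n m ^ m

Two distinct leftmost derivations for the same string.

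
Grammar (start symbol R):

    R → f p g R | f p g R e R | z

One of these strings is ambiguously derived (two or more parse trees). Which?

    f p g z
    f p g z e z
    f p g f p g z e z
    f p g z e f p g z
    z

f p g z: 1 tree
f p g z e z: 1 tree
f p g f p g z e z: 2 trees
f p g z e f p g z: 1 tree
z: 1 tree

f p g f p g z e z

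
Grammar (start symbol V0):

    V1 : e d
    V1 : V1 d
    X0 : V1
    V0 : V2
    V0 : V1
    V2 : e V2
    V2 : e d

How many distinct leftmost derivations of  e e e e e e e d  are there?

1

Parse trees for e e e e e e e d:
  [V0 [V2 e [V2 e [V2 e [V2 e [V2 e [V2 e [V2 e d]]]]]]]]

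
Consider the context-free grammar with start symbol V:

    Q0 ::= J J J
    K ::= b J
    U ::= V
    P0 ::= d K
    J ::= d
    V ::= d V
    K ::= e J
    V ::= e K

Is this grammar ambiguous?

Only V, K, J are reachable from V; ignoring the rest: Restricted to the reachable nonterminals, every rule has the form A → t or A → t B, and no two rules for the same A share a first terminal. The grammar encodes a DFA — one run per string.

Unambiguous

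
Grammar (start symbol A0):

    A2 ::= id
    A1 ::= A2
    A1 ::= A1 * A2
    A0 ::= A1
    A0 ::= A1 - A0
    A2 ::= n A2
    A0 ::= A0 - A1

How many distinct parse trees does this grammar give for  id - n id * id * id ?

2

Parse trees for id - n id * id * id:
  [A0 [A1 [A2 id]] - [A0 [A1 [A1 [A1 [A2 n [A2 id]]] * [A2 id]] * [A2 id]]]]
  [A0 [A0 [A1 [A2 id]]] - [A1 [A1 [A1 [A2 n [A2 id]]] * [A2 id]] * [A2 id]]]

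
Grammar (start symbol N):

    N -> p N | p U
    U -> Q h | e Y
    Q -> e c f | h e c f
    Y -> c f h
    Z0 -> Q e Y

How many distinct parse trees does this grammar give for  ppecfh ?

Parse trees for ppecfh:
  [N p [N p [U [Q e c f] h]]]
  [N p [N p [U e [Y c f h]]]]

2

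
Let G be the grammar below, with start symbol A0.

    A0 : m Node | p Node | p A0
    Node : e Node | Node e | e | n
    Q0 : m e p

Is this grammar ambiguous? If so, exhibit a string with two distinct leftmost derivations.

Witness: m e e

Derivation 1: A0 ⇒ m Node ⇒ m e Node ⇒ m e e
Derivation 2: A0 ⇒ m Node ⇒ m Node e ⇒ m e e

Two distinct leftmost derivations for the same string.

Ambiguous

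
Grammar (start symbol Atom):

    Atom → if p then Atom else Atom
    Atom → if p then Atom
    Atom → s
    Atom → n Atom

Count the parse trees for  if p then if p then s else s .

2

Parse trees for if p then if p then s else s:
  [Atom if p then [Atom if p then [Atom s]] else [Atom s]]
  [Atom if p then [Atom if p then [Atom s] else [Atom s]]]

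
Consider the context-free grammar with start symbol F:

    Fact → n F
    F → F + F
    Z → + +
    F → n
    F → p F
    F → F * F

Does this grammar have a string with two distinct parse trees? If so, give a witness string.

Ambiguous

Witness: p n * n

Derivation 1: F ⇒ p F ⇒ p F * F ⇒ p n * F ⇒ p n * n
Derivation 2: F ⇒ F * F ⇒ p F * F ⇒ p n * F ⇒ p n * n

Two distinct leftmost derivations for the same string.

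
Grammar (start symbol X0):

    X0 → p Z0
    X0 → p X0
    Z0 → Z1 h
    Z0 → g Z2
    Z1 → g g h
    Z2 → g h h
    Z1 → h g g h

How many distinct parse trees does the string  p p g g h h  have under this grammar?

2

Parse trees for p p g g h h:
  [X0 p [X0 p [Z0 [Z1 g g h] h]]]
  [X0 p [X0 p [Z0 g [Z2 g h h]]]]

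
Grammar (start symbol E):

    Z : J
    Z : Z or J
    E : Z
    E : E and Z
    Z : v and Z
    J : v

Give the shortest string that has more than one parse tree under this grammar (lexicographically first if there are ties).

length 1: no string has ≥2 trees
length 3: v and v has 2 parse trees

Two derivations of v and v:
  E ⇒ Z ⇒ v and Z ⇒ v and J ⇒ v and v
  E ⇒ E and Z ⇒ Z and Z ⇒ J and Z ⇒ v and Z ⇒ v and J ⇒ v and v

v and v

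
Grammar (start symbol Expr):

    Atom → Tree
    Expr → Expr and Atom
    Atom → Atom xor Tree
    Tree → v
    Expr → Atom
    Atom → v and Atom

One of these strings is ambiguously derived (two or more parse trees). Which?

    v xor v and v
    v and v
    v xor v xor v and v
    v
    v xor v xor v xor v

v xor v and v: 1 tree
v and v: 2 trees
v xor v xor v and v: 1 tree
v: 1 tree
v xor v xor v xor v: 1 tree

v and v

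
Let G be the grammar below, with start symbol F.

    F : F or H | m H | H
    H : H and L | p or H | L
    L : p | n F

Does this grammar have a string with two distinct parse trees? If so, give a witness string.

Witness: p or p

Derivation 1: F ⇒ F or H ⇒ H or H ⇒ L or H ⇒ p or H ⇒ p or L ⇒ p or p
Derivation 2: F ⇒ H ⇒ p or H ⇒ p or L ⇒ p or p

Two distinct leftmost derivations for the same string.

Ambiguous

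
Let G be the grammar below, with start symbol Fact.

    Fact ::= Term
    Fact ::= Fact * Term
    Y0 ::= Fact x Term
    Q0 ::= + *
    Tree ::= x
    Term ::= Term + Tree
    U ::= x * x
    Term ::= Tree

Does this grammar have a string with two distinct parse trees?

(Q0, U, Y0 are unreachable from Fact, so their rules don't affect L(Fact).) This is a standard precedence ladder (Fact over Term over Tree), with each level left-recursive on its own operator ('*' at Fact, '+' at Term). That structure is LR(1), hence unambiguous.

Unambiguous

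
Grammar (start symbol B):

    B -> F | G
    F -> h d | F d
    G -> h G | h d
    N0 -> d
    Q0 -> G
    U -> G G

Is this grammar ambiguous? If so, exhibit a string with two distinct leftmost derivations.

Ambiguous

Witness: h d

Derivation 1: B ⇒ F ⇒ h d
Derivation 2: B ⇒ G ⇒ h d

Two distinct leftmost derivations for the same string.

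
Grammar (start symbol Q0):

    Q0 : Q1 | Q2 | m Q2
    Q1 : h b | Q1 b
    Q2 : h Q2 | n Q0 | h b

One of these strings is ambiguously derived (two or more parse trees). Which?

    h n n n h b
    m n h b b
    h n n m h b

h n n n h b

h n n n h b: 2 trees
m n h b b: 1 tree
h n n m h b: 1 tree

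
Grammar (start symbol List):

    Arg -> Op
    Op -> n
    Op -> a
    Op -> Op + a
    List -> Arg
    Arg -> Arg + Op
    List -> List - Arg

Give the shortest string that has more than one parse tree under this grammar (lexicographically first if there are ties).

length 1: no string has ≥2 trees
length 3: a + a has 2 parse trees

Two derivations of a + a:
  List ⇒ Arg ⇒ Op ⇒ Op + a ⇒ a + a
  List ⇒ Arg ⇒ Arg + Op ⇒ Op + Op ⇒ a + Op ⇒ a + a

a + a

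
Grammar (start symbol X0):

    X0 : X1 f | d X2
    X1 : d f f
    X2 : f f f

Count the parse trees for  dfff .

Parse trees for dfff:
  [X0 [X1 d f f] f]
  [X0 d [X2 f f f]]

2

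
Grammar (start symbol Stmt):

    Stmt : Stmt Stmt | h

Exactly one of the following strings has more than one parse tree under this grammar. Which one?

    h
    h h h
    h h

h: 1 tree
h h h: 2 trees
h h: 1 tree

h h h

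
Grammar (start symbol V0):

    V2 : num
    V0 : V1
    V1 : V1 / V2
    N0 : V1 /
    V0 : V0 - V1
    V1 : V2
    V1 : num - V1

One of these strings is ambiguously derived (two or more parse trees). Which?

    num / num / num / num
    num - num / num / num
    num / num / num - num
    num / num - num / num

num - num / num / num

num / num / num / num: 1 tree
num - num / num / num: 4 trees
num / num / num - num: 1 tree
num / num - num / num: 1 tree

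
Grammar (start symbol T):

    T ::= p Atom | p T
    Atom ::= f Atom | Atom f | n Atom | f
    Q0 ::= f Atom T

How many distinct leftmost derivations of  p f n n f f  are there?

Parse trees for p f n n f f:
  [T p [Atom f [Atom [Atom n [Atom n [Atom f]]] f]]]
  [T p [Atom f [Atom n [Atom [Atom n [Atom f]] f]]]]
  [T p [Atom f [Atom n [Atom n [Atom f [Atom f]]]]]]
  [T p [Atom f [Atom n [Atom n [Atom [Atom f] f]]]]]
  [T p [Atom [Atom f [Atom n [Atom n [Atom f]]]] f]]

5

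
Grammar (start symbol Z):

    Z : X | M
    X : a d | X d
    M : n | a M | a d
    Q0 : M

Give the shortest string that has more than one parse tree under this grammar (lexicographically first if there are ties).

a d

length 1: no string has ≥2 trees
length 2: a d has 2 parse trees

Two derivations of a d:
  Z ⇒ X ⇒ a d
  Z ⇒ M ⇒ a d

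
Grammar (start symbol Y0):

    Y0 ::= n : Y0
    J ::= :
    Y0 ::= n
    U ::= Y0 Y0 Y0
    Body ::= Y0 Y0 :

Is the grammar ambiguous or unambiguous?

(Body, U, J are unreachable from Y0, so their rules don't affect L(Y0).) The reachable grammar is A → atom sep A | atom. Each atom is followed by either the separator (recurse) or end-of-string (stop) — no choice point.

Unambiguous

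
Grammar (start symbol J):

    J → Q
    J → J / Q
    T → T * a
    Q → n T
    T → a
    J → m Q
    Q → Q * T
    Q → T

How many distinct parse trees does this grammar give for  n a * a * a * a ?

8

Parse trees for n a * a * a * a:
  [J [Q n [T [T [T [T a] * a] * a] * a]]]
  [J [Q [Q n [T a]] * [T [T [T a] * a] * a]]]
  [J [Q [Q n [T [T a] * a]] * [T [T a] * a]]]
  [J [Q [Q [Q n [T a]] * [T a]] * [T [T a] * a]]]
  [J [Q [Q n [T [T [T a] * a] * a]] * [T a]]]
  [J [Q [Q [Q n [T a]] * [T [T a] * a]] * [T a]]]
  [J [Q [Q [Q n [T [T a] * a]] * [T a]] * [T a]]]
  [J [Q [Q [Q [Q n [T a]] * [T a]] * [T a]] * [T a]]]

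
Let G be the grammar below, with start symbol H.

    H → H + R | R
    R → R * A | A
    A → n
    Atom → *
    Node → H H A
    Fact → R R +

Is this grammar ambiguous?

Only H, R, A are reachable from H; ignoring the rest: The grammar is stratified — H handles '+' (left-recursive), R handles '*', A atoms. Each operator has a fixed associativity and precedence level, so every string has one parse.

Unambiguous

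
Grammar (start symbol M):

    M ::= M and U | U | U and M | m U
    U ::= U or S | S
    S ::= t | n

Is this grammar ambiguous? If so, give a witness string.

Ambiguous

Witness: n and n

Derivation 1: M ⇒ M and U ⇒ U and U ⇒ S and U ⇒ n and U ⇒ n and S ⇒ n and n
Derivation 2: M ⇒ U and M ⇒ S and M ⇒ n and M ⇒ n and U ⇒ n and S ⇒ n and n

Two distinct leftmost derivations for the same string.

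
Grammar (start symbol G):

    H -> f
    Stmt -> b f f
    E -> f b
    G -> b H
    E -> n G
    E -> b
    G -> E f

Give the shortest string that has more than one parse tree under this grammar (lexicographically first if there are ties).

b f

length 2: b f has 2 parse trees

Two derivations of b f:
  G ⇒ b H ⇒ b f
  G ⇒ E f ⇒ b f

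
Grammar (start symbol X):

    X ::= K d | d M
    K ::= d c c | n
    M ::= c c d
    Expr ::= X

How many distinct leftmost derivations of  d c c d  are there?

Parse trees for d c c d:
  [X [K d c c] d]
  [X d [M c c d]]

2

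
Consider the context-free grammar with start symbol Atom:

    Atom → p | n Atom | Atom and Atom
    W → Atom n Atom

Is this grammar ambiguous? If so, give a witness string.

Ambiguous

Witness: n p and p

Derivation 1: Atom ⇒ n Atom ⇒ n Atom and Atom ⇒ n p and Atom ⇒ n p and p
Derivation 2: Atom ⇒ Atom and Atom ⇒ n Atom and Atom ⇒ n p and Atom ⇒ n p and p

Two distinct leftmost derivations for the same string.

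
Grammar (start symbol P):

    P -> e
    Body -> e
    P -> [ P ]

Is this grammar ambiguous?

Unambiguous

(Body is unreachable from P, so its rules don't affect L(P).) L(P) is { openⁿ atom closeⁿ : n ≥ 0 }. The bracket depth fixes n, and the derivation is forced at every step.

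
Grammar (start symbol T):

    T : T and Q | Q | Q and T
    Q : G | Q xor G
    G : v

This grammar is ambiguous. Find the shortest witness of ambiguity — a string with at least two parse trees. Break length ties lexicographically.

v and v

length 1: no string has ≥2 trees
length 3: v and v has 2 parse trees

Two derivations of v and v:
  T ⇒ T and Q ⇒ Q and Q ⇒ G and Q ⇒ v and Q ⇒ v and G ⇒ v and v
  T ⇒ Q and T ⇒ G and T ⇒ v and T ⇒ v and Q ⇒ v and G ⇒ v and v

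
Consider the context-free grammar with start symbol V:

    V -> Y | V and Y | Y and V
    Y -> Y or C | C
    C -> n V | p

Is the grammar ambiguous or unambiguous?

Witness: p and p

Derivation 1: V ⇒ V and Y ⇒ Y and Y ⇒ C and Y ⇒ p and Y ⇒ p and C ⇒ p and p
Derivation 2: V ⇒ Y and V ⇒ C and V ⇒ p and V ⇒ p and Y ⇒ p and C ⇒ p and p

Two distinct leftmost derivations for the same string.

Ambiguous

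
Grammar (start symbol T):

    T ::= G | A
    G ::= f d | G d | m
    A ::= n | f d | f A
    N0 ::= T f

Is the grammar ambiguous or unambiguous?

Witness: f d

Derivation 1: T ⇒ G ⇒ f d
Derivation 2: T ⇒ A ⇒ f d

Two distinct leftmost derivations for the same string.

Ambiguous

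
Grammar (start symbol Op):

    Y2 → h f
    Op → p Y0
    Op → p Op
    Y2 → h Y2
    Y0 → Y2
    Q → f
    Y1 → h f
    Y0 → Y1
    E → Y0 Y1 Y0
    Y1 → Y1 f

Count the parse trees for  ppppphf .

2

Parse trees for ppppphf:
  [Op p [Op p [Op p [Op p [Op p [Y0 [Y2 h f]]]]]]]
  [Op p [Op p [Op p [Op p [Op p [Y0 [Y1 h f]]]]]]]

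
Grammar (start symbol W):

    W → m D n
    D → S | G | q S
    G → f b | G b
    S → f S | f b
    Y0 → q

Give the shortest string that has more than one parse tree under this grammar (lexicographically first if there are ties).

length 4: m f b n has 2 parse trees

Two derivations of m f b n:
  W ⇒ m D n ⇒ m S n ⇒ m f b n
  W ⇒ m D n ⇒ m G n ⇒ m f b n

m f b n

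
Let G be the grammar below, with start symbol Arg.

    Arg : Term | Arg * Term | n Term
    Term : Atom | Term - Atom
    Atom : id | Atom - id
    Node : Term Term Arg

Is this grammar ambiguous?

Ambiguous

Witness: id - id

Derivation 1: Arg ⇒ Term ⇒ Atom ⇒ Atom - id ⇒ id - id
Derivation 2: Arg ⇒ Term ⇒ Term - Atom ⇒ Atom - Atom ⇒ id - Atom ⇒ id - id

Two distinct leftmost derivations for the same string.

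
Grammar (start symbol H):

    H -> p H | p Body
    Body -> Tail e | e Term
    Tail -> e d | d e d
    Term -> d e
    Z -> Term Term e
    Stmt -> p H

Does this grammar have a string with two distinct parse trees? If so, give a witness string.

Ambiguous

Witness: p e d e

Derivation 1: H ⇒ p Body ⇒ p Tail e ⇒ p e d e
Derivation 2: H ⇒ p Body ⇒ p e Term ⇒ p e d e

Two distinct leftmost derivations for the same string.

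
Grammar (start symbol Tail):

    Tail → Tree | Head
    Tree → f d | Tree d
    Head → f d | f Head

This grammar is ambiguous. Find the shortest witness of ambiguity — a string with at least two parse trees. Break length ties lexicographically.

length 2: f d has 2 parse trees

Two derivations of f d:
  Tail ⇒ Tree ⇒ f d
  Tail ⇒ Head ⇒ f d

f d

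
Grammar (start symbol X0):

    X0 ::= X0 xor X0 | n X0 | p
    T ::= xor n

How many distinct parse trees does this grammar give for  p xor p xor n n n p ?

2

Parse trees for p xor p xor n n n p:
  [X0 [X0 p] xor [X0 [X0 p] xor [X0 n [X0 n [X0 n [X0 p]]]]]]
  [X0 [X0 [X0 p] xor [X0 p]] xor [X0 n [X0 n [X0 n [X0 p]]]]]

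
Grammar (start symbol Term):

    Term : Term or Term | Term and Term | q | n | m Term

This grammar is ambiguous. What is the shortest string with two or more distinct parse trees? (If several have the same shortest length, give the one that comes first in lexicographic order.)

length 1: no string has ≥2 trees
length 2: no string has ≥2 trees
length 3: no string has ≥2 trees
length 4: m n and n has 2 parse trees

Two derivations of m n and n:
  Term ⇒ Term and Term ⇒ m Term and Term ⇒ m n and Term ⇒ m n and n
  Term ⇒ m Term ⇒ m Term and Term ⇒ m n and Term ⇒ m n and n

m n and n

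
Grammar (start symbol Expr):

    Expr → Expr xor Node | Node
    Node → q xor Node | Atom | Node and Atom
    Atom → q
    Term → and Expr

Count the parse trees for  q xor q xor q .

Parse trees for q xor q xor q:
  [Expr [Expr [Node [Atom q]]] xor [Node q xor [Node [Atom q]]]]
  [Expr [Expr [Expr [Node [Atom q]]] xor [Node [Atom q]]] xor [Node [Atom q]]]
  [Expr [Expr [Node q xor [Node [Atom q]]]] xor [Node [Atom q]]]
  [Expr [Node q xor [Node q xor [Node [Atom q]]]]]

4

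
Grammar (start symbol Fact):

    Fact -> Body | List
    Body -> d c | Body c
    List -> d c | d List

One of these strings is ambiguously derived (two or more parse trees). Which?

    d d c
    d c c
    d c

d c

d d c: 1 tree
d c c: 1 tree
d c: 2 trees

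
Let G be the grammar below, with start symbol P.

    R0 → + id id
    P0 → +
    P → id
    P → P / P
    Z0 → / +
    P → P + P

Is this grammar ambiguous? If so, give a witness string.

Witness: id + id + id

Derivation 1: P ⇒ P + P ⇒ id + P ⇒ id + P + P ⇒ id + id + P ⇒ id + id + id
Derivation 2: P ⇒ P + P ⇒ P + P + P ⇒ id + P + P ⇒ id + id + P ⇒ id + id + id

Two distinct leftmost derivations for the same string.

Ambiguous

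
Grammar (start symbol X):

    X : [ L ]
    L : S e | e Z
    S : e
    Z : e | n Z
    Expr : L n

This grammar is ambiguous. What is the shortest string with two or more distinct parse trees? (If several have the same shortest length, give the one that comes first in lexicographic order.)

length 4: [ e e ] has 2 parse trees

Two derivations of [ e e ]:
  X ⇒ [ L ] ⇒ [ S e ] ⇒ [ e e ]
  X ⇒ [ L ] ⇒ [ e Z ] ⇒ [ e e ]

[ e e ]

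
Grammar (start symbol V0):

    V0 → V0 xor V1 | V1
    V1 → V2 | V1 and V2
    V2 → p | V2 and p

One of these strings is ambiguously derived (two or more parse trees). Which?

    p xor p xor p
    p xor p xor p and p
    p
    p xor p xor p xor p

p xor p xor p and p

p xor p xor p: 1 tree
p xor p xor p and p: 2 trees
p: 1 tree
p xor p xor p xor p: 1 tree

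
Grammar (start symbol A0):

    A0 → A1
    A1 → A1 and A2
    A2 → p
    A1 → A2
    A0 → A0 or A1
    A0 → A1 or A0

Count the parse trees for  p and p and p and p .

Parse trees for p and p and p and p:
  [A0 [A1 [A1 [A1 [A1 [A2 p]] and [A2 p]] and [A2 p]] and [A2 p]]]

1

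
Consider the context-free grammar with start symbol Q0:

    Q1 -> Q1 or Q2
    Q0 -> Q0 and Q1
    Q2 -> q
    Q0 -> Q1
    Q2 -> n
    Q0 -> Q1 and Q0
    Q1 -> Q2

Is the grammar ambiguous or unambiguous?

Witness: n and n

Derivation 1: Q0 ⇒ Q0 and Q1 ⇒ Q1 and Q1 ⇒ Q2 and Q1 ⇒ n and Q1 ⇒ n and Q2 ⇒ n and n
Derivation 2: Q0 ⇒ Q1 and Q0 ⇒ Q2 and Q0 ⇒ n and Q0 ⇒ n and Q1 ⇒ n and Q2 ⇒ n and n

Two distinct leftmost derivations for the same string.

Ambiguous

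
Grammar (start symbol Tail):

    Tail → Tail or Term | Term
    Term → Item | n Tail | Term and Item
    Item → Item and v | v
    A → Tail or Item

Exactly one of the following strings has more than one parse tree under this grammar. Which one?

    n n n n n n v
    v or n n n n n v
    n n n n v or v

n n n n n n v: 1 tree
v or n n n n n v: 1 tree
n n n n v or v: 5 trees

n n n n v or v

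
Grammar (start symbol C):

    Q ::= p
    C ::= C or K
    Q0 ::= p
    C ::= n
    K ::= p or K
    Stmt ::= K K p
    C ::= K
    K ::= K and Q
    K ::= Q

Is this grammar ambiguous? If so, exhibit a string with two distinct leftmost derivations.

Ambiguous

Witness: p or p

Derivation 1: C ⇒ C or K ⇒ K or K ⇒ Q or K ⇒ p or K ⇒ p or Q ⇒ p or p
Derivation 2: C ⇒ K ⇒ p or K ⇒ p or Q ⇒ p or p

Two distinct leftmost derivations for the same string.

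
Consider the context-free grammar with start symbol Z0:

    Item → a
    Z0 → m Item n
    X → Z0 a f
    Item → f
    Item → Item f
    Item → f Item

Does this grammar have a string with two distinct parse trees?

Witness: m f f n

Derivation 1: Z0 ⇒ m Item n ⇒ m Item f n ⇒ m f f n
Derivation 2: Z0 ⇒ m Item n ⇒ m f Item n ⇒ m f f n

Two distinct leftmost derivations for the same string.

Ambiguous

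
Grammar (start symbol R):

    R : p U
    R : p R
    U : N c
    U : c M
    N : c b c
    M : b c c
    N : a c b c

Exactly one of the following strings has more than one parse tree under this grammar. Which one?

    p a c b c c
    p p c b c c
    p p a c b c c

p p c b c c

p a c b c c: 1 tree
p p c b c c: 2 trees
p p a c b c c: 1 tree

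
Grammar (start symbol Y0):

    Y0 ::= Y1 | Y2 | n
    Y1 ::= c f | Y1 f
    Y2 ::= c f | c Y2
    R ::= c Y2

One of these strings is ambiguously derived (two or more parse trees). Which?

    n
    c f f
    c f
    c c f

n: 1 tree
c f f: 1 tree
c f: 2 trees
c c f: 1 tree

c f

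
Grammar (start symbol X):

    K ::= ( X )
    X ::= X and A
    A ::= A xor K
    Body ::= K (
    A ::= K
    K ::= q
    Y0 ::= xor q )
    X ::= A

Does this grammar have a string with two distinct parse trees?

Unambiguous

(Y0, Body are unreachable from X, so their rules don't affect L(X).) X → X and A | A  ;  A → A xor K | K  — a left-associative chain with K at the bottom. Each string factors uniquely by precedence.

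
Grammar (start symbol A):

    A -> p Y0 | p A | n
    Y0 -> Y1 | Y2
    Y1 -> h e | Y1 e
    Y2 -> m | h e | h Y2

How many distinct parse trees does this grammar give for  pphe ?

Parse trees for pphe:
  [A p [A p [Y0 [Y1 h e]]]]
  [A p [A p [Y0 [Y2 h e]]]]

2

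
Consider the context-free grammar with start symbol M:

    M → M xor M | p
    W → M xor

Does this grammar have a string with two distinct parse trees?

Ambiguous

Witness: p xor p xor p

Derivation 1: M ⇒ M xor M ⇒ M xor M xor M ⇒ p xor M xor M ⇒ p xor p xor M ⇒ p xor p xor p
Derivation 2: M ⇒ M xor M ⇒ p xor M ⇒ p xor M xor M ⇒ p xor p xor M ⇒ p xor p xor p

Two distinct leftmost derivations for the same string.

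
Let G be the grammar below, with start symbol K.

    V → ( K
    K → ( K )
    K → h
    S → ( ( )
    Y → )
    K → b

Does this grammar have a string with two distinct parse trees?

Unambiguous

(V, S, Y are unreachable from K, so their rules don't affect L(K).) Each string is a nest of matched brackets around a single atom. An opening bracket forces the recursive rule; an atom forces the base rule.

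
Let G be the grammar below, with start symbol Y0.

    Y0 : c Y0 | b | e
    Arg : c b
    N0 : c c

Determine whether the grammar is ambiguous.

(Arg, N0 are unreachable from Y0, so their rules don't affect L(Y0).) Each reachable nonterminal has at most one production per leading terminal, and all productions are right-linear; the derivation is determined token-by-token.

Unambiguous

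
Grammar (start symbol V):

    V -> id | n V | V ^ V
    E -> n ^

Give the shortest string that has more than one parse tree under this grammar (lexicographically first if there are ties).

n id ^ id

length 1: no string has ≥2 trees
length 2: no string has ≥2 trees
length 3: no string has ≥2 trees
length 4: n id ^ id has 2 parse trees

Two derivations of n id ^ id:
  V ⇒ n V ⇒ n V ^ V ⇒ n id ^ V ⇒ n id ^ id
  V ⇒ V ^ V ⇒ n V ^ V ⇒ n id ^ V ⇒ n id ^ id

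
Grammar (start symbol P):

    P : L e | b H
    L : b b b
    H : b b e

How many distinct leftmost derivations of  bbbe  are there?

2

Parse trees for bbbe:
  [P [L b b b] e]
  [P b [H b b e]]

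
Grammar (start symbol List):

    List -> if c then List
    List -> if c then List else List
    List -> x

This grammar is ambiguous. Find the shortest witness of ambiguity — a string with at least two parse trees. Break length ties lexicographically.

length 1: no string has ≥2 trees
length 4: no string has ≥2 trees
length 6: no string has ≥2 trees
length 7: no string has ≥2 trees
length 9: if c then if c then x else x has 2 parse trees

Two derivations of if c then if c then x else x:
  List ⇒ if c then List ⇒ if c then if c then List else List ⇒ if c then if c then x else List ⇒ if c then if c then x else x
  List ⇒ if c then List else List ⇒ if c then if c then List else List ⇒ if c then if c then x else List ⇒ if c then if c then x else x

if c then if c then x else x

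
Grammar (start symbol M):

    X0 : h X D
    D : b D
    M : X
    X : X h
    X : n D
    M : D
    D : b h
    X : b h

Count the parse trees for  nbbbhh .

1

Parse trees for nbbbhh:
  [M [X [X n [D b [D b [D b h]]]] h]]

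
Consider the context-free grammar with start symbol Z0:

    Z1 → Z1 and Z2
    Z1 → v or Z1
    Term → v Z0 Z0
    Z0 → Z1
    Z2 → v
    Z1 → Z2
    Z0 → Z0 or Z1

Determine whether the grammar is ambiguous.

Ambiguous

Witness: v or v

Derivation 1: Z0 ⇒ Z1 ⇒ v or Z1 ⇒ v or Z2 ⇒ v or v
Derivation 2: Z0 ⇒ Z0 or Z1 ⇒ Z1 or Z1 ⇒ Z2 or Z1 ⇒ v or Z1 ⇒ v or Z2 ⇒ v or v

Two distinct leftmost derivations for the same string.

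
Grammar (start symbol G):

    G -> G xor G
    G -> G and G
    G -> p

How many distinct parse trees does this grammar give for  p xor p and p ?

2

Parse trees for p xor p and p:
  [G [G p] xor [G [G p] and [G p]]]
  [G [G [G p] xor [G p]] and [G p]]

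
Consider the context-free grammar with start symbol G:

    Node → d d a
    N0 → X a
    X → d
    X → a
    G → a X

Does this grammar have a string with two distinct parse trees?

Only G, X are reachable from G; ignoring the rest: The reachable rules are right-linear with at most one rule per (nonterminal, next-terminal) pair. Each input token forces the next rule, so parsing is deterministic.

Unambiguous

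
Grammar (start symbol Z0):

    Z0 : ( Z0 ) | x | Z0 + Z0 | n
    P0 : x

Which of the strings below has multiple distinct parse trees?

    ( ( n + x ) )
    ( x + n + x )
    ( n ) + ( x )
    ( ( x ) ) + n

( x + n + x )

( ( n + x ) ): 1 tree
( x + n + x ): 2 trees
( n ) + ( x ): 1 tree
( ( x ) ) + n: 1 tree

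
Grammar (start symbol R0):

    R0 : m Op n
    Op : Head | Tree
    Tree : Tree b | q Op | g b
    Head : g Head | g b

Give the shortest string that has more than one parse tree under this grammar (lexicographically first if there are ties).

m g b n

length 4: m g b n has 2 parse trees

Two derivations of m g b n:
  R0 ⇒ m Op n ⇒ m Head n ⇒ m g b n
  R0 ⇒ m Op n ⇒ m Tree n ⇒ m g b n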